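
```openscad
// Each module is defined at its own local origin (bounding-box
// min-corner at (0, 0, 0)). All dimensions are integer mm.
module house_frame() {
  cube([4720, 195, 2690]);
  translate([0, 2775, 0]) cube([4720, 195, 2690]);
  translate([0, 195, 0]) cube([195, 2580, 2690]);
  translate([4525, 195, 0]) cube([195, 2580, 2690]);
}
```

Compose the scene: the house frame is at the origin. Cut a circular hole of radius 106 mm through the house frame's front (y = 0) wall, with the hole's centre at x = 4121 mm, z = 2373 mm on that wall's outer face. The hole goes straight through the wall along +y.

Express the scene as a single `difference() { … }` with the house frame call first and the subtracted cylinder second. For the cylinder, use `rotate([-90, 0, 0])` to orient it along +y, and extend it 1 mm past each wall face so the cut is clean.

difference() {
  house_frame();
  translate([4121, -1, 2373]) rotate([-90, 0, 0]) cylinder(h = 197, r = 106);
}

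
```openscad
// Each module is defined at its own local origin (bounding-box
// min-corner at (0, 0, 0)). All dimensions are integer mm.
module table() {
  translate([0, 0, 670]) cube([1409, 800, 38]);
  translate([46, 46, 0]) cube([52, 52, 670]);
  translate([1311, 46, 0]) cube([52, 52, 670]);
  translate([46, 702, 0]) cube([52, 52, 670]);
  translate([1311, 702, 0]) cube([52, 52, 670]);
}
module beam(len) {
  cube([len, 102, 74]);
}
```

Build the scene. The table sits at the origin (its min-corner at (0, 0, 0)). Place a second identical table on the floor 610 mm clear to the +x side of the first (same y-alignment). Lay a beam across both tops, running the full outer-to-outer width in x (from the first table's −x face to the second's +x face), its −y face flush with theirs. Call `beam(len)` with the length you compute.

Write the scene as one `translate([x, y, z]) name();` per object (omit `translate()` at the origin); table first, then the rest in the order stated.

table();
translate([2019, 0, 0]) table();
translate([0, 0, 708]) beam(3428);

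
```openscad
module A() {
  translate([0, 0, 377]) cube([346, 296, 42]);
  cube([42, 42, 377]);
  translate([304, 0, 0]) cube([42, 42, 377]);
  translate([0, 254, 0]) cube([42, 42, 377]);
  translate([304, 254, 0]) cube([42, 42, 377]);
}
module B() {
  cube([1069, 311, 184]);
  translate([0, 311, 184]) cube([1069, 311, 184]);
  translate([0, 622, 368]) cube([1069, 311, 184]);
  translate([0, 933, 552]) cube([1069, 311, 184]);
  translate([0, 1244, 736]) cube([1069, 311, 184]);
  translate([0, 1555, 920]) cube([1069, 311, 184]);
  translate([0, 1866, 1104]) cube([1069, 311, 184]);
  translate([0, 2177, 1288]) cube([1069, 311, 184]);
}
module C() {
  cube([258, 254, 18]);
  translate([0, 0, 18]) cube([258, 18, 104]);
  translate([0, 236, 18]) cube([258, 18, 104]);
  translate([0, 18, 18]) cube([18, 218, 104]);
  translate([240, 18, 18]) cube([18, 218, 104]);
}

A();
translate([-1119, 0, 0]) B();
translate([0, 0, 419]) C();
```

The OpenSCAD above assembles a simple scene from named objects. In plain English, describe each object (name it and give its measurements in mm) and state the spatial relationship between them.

A is a simple wooden stool: a rectangular seat 346 mm (x) by 296 mm (y), 42 mm thick, top face at z = 419 mm, on four square legs, each 42×42 mm in cross-section. The legs rest on z = 0, each flush with a corner of the seat.

B is a straight staircase of 8 solid steps. Each step is 1069 mm wide (x), 311 mm deep (y, the going) and 184 mm tall (the rise). The first step rests on the floor; each subsequent step sits one going further in +y and one rise higher in +z, directly behind and above the previous step with no overlap.

C is an open-topped rectangular box: outside dimensions 258×254×122 mm, with a uniform wall and base thickness of 18 mm. The base is a full 258×254 slab on the floor; four walls sit on top of the base. The front and back walls (the −y and +y sides) span the full width; the two side walls fit between them.

The staircase is on the floor beside the stool on its −x side. The open box is on top of the stool.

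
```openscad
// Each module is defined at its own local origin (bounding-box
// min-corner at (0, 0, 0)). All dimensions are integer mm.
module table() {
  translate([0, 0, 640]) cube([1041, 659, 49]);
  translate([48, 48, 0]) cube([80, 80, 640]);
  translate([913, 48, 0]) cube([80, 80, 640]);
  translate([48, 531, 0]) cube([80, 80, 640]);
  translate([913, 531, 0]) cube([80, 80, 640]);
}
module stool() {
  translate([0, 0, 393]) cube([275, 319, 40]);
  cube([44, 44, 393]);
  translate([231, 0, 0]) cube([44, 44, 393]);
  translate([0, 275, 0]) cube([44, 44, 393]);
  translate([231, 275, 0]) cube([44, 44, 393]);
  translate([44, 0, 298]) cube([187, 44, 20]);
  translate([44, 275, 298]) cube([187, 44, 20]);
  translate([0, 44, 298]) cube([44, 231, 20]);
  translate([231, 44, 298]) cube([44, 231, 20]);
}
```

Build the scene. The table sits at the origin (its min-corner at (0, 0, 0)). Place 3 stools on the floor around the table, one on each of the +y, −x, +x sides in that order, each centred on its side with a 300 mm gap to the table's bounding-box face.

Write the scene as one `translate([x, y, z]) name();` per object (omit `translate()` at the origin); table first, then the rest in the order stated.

table();
translate([383, 959, 0]) stool();
translate([-575, 170, 0]) stool();
translate([1341, 170, 0]) stool();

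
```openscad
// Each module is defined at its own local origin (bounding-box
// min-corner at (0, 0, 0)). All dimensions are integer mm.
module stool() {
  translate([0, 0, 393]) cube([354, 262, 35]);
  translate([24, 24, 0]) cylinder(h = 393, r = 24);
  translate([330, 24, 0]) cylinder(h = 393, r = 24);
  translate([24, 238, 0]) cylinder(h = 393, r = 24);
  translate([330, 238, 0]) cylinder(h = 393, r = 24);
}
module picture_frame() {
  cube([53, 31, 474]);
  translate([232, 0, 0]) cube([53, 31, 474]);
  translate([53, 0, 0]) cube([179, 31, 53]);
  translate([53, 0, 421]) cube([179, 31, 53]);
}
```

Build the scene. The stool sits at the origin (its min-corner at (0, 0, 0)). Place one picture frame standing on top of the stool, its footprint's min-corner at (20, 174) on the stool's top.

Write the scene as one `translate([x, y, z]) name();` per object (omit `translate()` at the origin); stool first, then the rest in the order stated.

stool();
translate([20, 174, 428]) picture_frame();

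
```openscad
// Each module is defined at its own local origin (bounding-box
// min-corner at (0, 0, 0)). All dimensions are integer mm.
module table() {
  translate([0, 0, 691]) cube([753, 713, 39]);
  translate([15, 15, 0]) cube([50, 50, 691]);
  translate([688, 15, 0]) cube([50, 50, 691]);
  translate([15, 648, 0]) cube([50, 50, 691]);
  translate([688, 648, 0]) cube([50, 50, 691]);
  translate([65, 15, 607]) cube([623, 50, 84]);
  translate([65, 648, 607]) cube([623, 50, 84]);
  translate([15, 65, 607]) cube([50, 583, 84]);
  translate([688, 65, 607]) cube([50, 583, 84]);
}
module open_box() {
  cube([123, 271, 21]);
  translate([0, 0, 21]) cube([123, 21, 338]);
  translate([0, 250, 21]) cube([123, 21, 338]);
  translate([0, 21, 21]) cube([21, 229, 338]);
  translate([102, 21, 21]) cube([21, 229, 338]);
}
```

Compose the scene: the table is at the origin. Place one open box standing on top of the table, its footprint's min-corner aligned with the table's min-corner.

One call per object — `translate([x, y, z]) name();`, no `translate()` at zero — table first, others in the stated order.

table();
translate([0, 0, 730]) open_box();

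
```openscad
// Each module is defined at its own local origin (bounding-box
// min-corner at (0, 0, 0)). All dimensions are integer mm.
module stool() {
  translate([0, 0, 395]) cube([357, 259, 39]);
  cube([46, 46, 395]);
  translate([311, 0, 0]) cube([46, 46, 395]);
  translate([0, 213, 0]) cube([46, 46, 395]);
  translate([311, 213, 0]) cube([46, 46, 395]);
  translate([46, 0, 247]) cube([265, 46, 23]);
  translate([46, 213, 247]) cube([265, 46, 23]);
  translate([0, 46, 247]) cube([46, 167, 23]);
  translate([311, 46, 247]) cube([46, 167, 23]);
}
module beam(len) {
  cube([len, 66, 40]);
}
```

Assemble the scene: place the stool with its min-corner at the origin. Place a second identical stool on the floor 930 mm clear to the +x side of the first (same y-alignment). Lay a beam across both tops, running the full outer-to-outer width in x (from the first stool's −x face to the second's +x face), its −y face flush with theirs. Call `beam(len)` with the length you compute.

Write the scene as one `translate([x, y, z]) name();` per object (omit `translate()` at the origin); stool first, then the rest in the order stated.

stool();
translate([1287, 0, 0]) stool();
translate([0, 0, 434]) beam(1644);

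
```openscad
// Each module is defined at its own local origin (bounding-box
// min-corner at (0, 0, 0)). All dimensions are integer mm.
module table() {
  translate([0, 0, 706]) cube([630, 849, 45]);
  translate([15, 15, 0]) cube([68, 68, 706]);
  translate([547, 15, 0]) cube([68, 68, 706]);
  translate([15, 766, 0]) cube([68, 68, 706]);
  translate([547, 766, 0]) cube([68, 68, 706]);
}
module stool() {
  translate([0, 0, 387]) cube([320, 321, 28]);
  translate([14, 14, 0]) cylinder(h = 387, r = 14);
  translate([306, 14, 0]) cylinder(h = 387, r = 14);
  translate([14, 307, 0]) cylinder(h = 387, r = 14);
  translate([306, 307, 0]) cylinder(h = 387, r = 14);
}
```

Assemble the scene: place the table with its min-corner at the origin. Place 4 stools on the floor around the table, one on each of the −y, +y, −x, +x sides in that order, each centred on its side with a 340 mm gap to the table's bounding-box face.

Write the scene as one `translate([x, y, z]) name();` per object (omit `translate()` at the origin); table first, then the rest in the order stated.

table();
translate([155, -661, 0]) stool();
translate([155, 1189, 0]) stool();
translate([-660, 264, 0]) stool();
translate([970, 264, 0]) stool();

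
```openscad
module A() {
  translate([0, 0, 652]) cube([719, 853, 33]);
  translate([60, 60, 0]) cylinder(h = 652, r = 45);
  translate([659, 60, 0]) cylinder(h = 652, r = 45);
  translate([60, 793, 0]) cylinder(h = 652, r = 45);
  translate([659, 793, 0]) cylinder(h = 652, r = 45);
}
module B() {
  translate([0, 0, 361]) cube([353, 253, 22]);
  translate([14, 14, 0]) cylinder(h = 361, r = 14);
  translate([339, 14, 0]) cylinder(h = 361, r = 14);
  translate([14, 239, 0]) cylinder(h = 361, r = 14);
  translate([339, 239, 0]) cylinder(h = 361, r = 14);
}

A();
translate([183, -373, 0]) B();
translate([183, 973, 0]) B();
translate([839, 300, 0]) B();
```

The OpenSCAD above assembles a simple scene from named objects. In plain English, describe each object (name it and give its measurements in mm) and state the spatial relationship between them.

A is a table: top 719 mm (x) × 853 mm (y), 33 mm thick, upper face at z = 685 mm, on four round legs of 90 mm diameter, each leg's bounding box inset 15 mm from the nearest pair of top edges, running from z = 0 to the bottom of the top.

B is a simple wooden stool: a rectangular seat 353 mm (x) by 253 mm (y), 22 mm thick, top face at z = 383 mm, on four round legs, each 28 mm in diameter. The legs rest on z = 0, each leg's axis is inset half a diameter from the nearest pair of seat edges (so the leg's bounding box is flush with the corner).

Three stools sit around the table at the −y, +y, +x sides.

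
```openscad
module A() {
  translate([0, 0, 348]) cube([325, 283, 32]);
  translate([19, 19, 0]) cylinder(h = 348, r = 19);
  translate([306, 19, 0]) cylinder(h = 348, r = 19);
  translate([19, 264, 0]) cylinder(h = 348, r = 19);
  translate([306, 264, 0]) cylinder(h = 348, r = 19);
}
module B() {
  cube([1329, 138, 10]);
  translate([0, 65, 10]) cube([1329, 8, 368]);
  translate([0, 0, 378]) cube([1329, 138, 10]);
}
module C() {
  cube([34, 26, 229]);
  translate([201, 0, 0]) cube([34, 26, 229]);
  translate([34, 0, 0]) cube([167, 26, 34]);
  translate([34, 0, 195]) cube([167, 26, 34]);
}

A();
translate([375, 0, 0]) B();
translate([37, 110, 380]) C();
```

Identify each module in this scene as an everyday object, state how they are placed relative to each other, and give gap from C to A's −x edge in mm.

A is a stool. B is an I-beam. C is a picture frame. The I-beam is on the floor beside the stool on its +x side. The picture frame is on top of the stool. The gap from the picture frame to the stool's −x edge is 37 mm.

The picture frame's min-x is at 37; the stool's min-x is 0; gap = 37 mm.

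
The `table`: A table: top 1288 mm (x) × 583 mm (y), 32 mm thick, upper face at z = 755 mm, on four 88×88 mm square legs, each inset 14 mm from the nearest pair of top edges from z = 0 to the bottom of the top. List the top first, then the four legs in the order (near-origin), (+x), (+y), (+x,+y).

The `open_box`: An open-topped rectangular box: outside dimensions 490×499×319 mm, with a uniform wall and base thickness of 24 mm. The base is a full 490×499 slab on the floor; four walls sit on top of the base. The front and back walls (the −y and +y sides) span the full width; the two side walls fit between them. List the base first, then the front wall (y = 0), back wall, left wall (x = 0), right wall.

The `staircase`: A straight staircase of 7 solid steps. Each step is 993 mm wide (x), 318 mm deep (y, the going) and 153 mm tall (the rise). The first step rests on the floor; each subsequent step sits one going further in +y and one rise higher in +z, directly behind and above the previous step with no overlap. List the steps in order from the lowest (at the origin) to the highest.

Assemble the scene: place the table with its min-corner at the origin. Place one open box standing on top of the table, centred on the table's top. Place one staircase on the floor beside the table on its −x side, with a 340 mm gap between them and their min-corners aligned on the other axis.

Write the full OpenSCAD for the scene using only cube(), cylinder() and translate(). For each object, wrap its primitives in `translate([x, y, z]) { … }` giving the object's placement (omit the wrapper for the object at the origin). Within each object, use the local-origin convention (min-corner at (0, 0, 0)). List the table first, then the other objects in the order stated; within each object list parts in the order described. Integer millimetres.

translate([0, 0, 723]) cube([1288, 583, 32]);
translate([14, 14, 0]) cube([88, 88, 723]);
translate([1186, 14, 0]) cube([88, 88, 723]);
translate([14, 481, 0]) cube([88, 88, 723]);
translate([1186, 481, 0]) cube([88, 88, 723]);
translate([399, 42, 755]) {
  cube([490, 499, 24]);
  translate([0, 0, 24]) cube([490, 24, 295]);
  translate([0, 475, 24]) cube([490, 24, 295]);
  translate([0, 24, 24]) cube([24, 451, 295]);
  translate([466, 24, 24]) cube([24, 451, 295]);
}
translate([-1333, 0, 0]) {
  cube([993, 318, 153]);
  translate([0, 318, 153]) cube([993, 318, 153]);
  translate([0, 636, 306]) cube([993, 318, 153]);
  translate([0, 954, 459]) cube([993, 318, 153]);
  translate([0, 1272, 612]) cube([993, 318, 153]);
  translate([0, 1590, 765]) cube([993, 318, 153]);
  translate([0, 1908, 918]) cube([993, 318, 153]);
}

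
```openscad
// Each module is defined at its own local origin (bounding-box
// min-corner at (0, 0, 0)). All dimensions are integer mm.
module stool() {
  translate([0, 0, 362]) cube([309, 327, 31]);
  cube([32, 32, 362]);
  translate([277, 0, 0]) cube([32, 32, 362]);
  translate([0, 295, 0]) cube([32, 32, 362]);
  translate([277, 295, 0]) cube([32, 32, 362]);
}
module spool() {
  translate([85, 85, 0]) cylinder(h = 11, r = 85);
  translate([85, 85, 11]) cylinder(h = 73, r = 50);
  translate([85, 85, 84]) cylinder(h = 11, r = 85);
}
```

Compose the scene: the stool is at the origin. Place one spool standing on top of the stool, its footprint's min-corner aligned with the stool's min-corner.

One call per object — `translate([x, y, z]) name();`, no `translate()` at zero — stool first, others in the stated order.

stool();
translate([0, 0, 393]) spool();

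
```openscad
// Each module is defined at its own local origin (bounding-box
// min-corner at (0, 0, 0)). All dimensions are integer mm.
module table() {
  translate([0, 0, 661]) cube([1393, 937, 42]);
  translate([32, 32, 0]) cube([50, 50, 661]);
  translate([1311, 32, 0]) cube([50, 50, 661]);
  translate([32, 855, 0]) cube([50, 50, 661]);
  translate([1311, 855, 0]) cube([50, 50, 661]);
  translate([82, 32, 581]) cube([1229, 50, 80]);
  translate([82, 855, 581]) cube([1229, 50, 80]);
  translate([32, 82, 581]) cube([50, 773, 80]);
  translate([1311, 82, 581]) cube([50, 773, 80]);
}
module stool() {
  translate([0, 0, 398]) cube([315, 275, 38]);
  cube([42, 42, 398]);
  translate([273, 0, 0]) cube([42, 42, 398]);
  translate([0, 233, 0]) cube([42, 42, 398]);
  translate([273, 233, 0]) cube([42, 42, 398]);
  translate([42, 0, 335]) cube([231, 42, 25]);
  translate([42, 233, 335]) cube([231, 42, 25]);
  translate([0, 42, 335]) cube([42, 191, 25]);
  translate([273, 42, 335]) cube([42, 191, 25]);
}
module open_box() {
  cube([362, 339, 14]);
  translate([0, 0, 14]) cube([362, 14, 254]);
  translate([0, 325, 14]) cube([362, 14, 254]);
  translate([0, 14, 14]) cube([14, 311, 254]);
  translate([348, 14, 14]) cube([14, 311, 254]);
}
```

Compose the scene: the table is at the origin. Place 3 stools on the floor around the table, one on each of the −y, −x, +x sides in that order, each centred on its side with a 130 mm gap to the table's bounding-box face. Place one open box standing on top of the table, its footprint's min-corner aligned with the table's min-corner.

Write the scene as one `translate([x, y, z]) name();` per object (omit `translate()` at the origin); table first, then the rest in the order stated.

table();
translate([539, -405, 0]) stool();
translate([-445, 331, 0]) stool();
translate([1523, 331, 0]) stool();
translate([0, 0, 703]) open_box();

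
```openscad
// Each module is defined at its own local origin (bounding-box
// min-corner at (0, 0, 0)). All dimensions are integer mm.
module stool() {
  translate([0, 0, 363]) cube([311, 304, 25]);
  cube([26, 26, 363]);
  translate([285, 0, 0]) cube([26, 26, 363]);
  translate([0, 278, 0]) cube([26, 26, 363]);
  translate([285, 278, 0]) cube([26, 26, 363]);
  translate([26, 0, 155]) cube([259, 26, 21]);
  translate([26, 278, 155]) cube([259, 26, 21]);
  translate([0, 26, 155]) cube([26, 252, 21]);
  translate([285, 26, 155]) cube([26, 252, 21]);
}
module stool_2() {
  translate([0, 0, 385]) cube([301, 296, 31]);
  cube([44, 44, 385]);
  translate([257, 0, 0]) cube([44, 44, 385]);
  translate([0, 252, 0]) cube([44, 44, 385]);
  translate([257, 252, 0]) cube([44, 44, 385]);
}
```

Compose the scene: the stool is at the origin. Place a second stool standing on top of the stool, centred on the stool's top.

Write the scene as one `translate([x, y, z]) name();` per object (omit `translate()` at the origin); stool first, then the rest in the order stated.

stool();
translate([5, 4, 388]) stool_2();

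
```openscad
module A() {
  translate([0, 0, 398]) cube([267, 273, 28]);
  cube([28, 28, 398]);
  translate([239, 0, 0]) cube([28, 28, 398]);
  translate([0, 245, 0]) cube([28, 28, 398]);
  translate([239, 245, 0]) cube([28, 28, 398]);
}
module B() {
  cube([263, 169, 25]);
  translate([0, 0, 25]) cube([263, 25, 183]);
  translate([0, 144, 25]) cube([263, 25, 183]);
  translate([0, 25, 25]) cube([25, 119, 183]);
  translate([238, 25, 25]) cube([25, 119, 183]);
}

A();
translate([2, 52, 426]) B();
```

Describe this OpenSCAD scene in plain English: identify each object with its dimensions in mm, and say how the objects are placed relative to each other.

A is a simple wooden stool: a rectangular seat 267 mm (x) by 273 mm (y), 28 mm thick, top face at z = 426 mm, on four square legs, each 28×28 mm in cross-section. The legs rest on z = 0, each flush with a corner of the seat.

B is an open-topped rectangular box: outside dimensions 263×169×208 mm, with a uniform wall and base thickness of 25 mm. The base is a full 263×169 slab on the floor; four walls sit on top of the base. The front and back walls (the −y and +y sides) span the full width; the two side walls fit between them.

The open box is on top of the stool, centred.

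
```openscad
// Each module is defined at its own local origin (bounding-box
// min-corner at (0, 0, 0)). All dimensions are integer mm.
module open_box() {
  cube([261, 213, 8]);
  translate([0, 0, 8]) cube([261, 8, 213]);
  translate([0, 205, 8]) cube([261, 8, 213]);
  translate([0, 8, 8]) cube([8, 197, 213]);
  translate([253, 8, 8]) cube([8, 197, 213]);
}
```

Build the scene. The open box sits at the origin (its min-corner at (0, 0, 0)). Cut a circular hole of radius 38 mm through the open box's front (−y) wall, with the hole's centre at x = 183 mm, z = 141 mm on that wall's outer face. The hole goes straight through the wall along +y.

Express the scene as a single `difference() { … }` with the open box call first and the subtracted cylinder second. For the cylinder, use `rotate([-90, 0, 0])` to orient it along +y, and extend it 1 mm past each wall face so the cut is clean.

difference() {
  open_box();
  translate([183, -1, 141]) rotate([-90, 0, 0]) cylinder(h = 10, r = 38);
}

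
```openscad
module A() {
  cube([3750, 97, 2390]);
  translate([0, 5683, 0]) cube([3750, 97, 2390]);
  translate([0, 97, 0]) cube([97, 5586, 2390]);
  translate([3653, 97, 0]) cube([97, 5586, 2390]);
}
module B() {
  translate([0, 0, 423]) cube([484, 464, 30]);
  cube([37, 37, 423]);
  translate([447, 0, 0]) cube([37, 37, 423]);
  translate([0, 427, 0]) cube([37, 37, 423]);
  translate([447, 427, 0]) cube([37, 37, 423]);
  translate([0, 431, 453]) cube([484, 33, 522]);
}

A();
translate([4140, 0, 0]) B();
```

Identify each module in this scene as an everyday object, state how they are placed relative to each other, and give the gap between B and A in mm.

A is a house frame. B is a chair. The chair is on the floor beside the house frame on its +x side. The gap between the chair and the house frame is 390 mm.

The chair's nearest face is 390 mm from the house frame's +x face.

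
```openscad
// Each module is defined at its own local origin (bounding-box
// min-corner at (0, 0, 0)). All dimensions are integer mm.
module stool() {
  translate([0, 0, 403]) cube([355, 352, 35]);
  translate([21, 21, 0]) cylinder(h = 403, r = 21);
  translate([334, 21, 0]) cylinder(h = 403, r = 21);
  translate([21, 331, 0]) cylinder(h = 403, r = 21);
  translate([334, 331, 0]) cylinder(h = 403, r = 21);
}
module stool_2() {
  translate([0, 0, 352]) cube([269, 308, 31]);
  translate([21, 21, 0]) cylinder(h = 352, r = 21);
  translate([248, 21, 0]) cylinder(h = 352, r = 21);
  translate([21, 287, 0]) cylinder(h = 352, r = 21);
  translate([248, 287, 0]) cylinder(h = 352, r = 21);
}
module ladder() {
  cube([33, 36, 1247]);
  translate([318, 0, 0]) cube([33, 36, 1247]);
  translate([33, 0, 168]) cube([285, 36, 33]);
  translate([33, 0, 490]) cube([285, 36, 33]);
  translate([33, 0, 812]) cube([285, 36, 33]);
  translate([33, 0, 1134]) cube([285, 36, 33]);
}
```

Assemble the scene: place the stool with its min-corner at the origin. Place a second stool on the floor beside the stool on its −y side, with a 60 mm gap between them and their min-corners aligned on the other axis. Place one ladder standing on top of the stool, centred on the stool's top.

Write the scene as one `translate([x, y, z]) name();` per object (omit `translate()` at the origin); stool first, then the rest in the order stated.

stool();
translate([0, -368, 0]) stool_2();
translate([2, 158, 438]) ladder();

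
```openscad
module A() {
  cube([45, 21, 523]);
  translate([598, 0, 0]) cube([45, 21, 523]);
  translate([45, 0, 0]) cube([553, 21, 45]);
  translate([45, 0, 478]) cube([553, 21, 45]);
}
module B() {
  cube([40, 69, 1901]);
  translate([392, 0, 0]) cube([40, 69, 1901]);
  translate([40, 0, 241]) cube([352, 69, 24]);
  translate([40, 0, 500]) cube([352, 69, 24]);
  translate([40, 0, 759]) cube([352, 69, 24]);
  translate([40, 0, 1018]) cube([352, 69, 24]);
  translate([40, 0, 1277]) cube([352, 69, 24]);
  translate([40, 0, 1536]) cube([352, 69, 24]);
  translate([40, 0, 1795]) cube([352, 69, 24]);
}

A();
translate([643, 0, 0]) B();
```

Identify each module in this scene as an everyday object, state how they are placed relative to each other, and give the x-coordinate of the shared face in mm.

The picture frame's +x face and the ladder's −x face are both at x = 643 mm.

A is a picture frame. B is a ladder. The ladder is against the picture frame's +x side, with their −y faces flush. The x-coordinate of the shared face is 643 mm.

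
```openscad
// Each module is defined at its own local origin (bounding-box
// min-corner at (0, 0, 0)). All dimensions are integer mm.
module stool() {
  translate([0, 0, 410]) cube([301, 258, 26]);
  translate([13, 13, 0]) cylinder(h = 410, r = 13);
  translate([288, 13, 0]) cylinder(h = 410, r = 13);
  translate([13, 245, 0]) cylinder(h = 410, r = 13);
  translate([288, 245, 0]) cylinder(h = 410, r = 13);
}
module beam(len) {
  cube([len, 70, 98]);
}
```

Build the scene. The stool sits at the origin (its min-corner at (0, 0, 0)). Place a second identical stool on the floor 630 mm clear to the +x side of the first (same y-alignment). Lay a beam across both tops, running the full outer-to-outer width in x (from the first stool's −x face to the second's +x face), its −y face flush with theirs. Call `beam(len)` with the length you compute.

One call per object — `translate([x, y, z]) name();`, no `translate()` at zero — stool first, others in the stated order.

stool();
translate([931, 0, 0]) stool();
translate([0, 0, 436]) beam(1232);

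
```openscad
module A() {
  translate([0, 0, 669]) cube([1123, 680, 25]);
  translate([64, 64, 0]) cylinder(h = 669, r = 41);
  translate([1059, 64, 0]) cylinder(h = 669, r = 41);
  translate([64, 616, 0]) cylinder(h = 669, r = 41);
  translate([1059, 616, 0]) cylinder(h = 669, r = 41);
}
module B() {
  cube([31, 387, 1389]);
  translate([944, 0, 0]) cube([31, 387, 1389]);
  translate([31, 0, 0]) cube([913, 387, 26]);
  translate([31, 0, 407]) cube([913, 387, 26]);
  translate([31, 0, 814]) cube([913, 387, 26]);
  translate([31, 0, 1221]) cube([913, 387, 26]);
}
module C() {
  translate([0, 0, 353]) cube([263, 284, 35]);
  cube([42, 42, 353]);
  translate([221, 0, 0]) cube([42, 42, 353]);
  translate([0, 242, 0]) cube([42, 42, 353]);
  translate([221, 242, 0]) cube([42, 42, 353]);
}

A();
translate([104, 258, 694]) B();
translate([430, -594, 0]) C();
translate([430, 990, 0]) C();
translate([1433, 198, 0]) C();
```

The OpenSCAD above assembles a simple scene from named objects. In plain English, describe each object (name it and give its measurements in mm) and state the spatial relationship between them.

A is a table: top 1123 mm (x) × 680 mm (y), 25 mm thick, upper face at z = 694 mm, on four round legs of 82 mm diameter, each leg's bounding box inset 23 mm from the nearest pair of top edges, running from z = 0 to the bottom of the top.

B is a bookshelf 975 mm wide overall, 387 mm deep and 1389 mm tall. The two sides are 31 mm thick vertical panels. 4 horizontal shelves of 26 mm thickness span between the inner faces of the sides; the lowest shelf sits on the floor and shelves are stacked with a clear vertical gap of 381 mm between each pair.

C is a four-legged stool. The seat is a 263×284×35 mm slab whose top surface is at z = 388 mm; four square legs, each 42×42 mm in cross-section, run from the floor (z = 0) to the underside of the seat, each flush with a corner of the seat.

The bookshelf is on top of the table. Three stools sit around the table at the −y, +y, +x sides.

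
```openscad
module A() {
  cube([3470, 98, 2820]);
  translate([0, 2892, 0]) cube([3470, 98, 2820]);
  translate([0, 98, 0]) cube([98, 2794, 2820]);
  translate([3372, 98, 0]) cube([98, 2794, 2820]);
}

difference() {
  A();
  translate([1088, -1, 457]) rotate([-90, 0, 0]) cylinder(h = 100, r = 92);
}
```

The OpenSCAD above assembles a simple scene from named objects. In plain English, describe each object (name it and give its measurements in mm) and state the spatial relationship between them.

A is the wall frame of a small rectangular building: four walls, each 2820 mm tall and 98 mm thick, enclosing a footprint 3470 mm (x) by 2990 mm (y) outside-to-outside, with no floor or roof. The front and back walls (the −y and +y sides) span the full width; the two side walls fit between them.

The house frame has a circular hole of radius 92 mm through its front wall, centred at (x = 1088, z = 457).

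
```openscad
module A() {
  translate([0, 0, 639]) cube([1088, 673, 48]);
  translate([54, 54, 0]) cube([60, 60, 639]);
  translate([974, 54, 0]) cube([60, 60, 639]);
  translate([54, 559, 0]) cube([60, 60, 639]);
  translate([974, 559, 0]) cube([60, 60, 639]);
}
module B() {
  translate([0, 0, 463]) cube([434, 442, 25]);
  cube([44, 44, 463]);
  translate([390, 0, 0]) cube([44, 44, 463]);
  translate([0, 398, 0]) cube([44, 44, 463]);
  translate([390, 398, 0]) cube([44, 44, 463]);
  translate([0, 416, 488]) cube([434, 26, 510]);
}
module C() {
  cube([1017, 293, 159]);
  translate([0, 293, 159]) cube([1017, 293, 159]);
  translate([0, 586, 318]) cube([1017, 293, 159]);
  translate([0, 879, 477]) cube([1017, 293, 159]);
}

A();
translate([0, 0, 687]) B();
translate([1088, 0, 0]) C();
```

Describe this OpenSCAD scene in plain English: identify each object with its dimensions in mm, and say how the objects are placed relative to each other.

A is a table: top 1088 mm (x) × 673 mm (y), 48 mm thick, upper face at z = 687 mm, on four 60×60 mm square legs, each inset 54 mm from the nearest pair of top edges, running from z = 0 to the bottom of the top.

B is a chair: 434×442 mm seat, 25 mm thick, top at z = 488 mm, on four 44 mm square corner legs flush with the seat edges. A 26 mm thick backrest slab spans the full seat width, extending 510 mm above the seat top, its back face flush with the seat's +y edge.

C is a run of 4 identical solid stair steps. Each tread is 1017×293 mm and each step block is 159 mm high. Step 1 rests on the floor; step k is offset from step 1 by (k−1)×293 mm in y and (k−1)×159 mm in z.

The chair is on top of the table. The staircase is against the table's +x side, with their −y faces flush.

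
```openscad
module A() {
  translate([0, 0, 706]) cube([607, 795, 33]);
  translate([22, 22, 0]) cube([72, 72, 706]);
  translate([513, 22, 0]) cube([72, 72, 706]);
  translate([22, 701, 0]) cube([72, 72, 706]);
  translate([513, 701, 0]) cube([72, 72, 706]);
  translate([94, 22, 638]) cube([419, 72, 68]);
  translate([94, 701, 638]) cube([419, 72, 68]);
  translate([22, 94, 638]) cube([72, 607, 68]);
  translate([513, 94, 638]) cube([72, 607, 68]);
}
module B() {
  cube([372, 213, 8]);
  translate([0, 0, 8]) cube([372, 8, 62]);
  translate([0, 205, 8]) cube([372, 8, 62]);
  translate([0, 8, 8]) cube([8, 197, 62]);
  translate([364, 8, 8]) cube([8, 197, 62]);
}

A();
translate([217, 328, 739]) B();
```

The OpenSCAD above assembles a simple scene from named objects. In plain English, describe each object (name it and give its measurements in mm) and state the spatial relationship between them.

A is a rectangular dining table. The top is 607×795×33 mm with its upper surface at z = 739 mm. It stands on four 72×72 mm square legs, each inset 22 mm from the nearest pair of top edges, running from the floor to the underside of the top. Four apron rails, 72 mm thick and 68 mm tall, run between adjacent legs with their top edges flush with the underside of the top and their outer faces flush with the legs' outer faces.

B is an open storage box with external size 372×213×70 mm and wall thickness 8 mm (the base is also 8 mm thick). The base covers the whole footprint; the four walls stand on the base, with the y-facing walls full-width and the x-facing walls fitting between their inner faces.

The open box is on top of the table.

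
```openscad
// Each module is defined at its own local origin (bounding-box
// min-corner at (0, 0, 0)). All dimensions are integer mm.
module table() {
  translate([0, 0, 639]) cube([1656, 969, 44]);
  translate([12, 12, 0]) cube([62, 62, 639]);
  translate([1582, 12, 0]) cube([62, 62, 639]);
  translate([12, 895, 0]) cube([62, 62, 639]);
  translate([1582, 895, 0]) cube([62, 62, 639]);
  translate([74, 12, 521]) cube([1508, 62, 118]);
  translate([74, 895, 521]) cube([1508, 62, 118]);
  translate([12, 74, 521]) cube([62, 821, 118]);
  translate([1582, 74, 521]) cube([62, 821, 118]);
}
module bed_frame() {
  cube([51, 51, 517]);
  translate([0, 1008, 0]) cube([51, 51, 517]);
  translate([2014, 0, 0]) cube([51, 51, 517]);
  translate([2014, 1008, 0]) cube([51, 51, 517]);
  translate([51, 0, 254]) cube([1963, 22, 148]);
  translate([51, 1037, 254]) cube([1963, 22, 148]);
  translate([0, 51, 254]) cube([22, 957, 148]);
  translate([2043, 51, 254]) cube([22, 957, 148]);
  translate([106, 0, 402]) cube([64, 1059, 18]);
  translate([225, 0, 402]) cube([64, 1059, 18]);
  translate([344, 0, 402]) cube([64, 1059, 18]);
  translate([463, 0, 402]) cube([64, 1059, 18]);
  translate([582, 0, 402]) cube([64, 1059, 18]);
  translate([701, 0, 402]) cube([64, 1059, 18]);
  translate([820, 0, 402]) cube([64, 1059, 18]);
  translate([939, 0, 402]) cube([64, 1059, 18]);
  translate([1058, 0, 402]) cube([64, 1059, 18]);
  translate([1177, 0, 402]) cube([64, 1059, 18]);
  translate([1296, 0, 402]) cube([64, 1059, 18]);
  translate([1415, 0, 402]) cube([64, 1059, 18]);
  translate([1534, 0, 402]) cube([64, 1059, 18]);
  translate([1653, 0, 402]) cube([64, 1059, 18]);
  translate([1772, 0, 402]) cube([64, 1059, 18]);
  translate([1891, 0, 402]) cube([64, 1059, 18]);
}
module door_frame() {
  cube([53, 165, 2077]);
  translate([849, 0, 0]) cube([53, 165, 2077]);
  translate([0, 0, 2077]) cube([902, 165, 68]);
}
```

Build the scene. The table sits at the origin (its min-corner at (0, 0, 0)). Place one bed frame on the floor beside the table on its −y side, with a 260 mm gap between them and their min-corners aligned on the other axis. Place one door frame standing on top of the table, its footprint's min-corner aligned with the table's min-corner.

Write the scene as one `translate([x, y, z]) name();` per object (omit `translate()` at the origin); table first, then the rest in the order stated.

table();
translate([0, -1319, 0]) bed_frame();
translate([0, 0, 683]) door_frame();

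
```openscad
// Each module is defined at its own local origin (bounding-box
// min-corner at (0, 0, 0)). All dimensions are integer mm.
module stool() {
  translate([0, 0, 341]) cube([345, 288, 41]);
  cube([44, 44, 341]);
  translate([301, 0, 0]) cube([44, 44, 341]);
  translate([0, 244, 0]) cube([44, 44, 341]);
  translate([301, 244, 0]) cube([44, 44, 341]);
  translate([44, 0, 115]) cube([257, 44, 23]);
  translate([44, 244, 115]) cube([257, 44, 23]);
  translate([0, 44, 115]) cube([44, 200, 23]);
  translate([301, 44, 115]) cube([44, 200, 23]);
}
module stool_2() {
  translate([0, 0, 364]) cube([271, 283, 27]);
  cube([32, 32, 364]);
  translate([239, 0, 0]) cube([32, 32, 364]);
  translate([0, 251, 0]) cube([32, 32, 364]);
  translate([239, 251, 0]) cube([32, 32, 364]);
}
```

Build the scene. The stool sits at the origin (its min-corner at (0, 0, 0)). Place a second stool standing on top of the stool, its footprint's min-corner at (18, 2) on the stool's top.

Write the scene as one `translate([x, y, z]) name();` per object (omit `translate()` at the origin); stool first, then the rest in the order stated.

stool();
translate([18, 2, 382]) stool_2();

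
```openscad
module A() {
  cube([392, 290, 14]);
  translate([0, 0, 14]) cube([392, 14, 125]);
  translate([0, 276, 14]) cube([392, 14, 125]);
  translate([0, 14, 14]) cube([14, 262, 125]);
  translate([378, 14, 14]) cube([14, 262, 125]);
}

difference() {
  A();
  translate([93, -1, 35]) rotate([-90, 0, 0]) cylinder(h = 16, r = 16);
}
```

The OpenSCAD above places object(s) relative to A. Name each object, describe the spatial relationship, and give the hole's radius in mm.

The subtracted cylinder has r = 16 mm.

A is an open box. The open box has a circular hole through its front wall. The hole's radius is 16 mm.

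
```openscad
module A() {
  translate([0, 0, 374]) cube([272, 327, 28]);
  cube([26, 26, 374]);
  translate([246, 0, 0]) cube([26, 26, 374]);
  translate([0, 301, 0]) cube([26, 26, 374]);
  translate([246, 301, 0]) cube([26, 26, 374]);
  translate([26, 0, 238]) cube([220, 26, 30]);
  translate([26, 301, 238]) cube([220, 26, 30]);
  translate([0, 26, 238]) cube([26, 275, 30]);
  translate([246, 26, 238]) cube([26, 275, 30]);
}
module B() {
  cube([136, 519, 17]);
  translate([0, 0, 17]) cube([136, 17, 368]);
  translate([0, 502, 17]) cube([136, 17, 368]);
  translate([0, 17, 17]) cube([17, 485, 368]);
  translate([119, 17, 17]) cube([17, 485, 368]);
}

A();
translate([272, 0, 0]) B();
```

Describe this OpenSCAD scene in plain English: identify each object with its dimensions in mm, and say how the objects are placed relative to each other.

A is a four-legged stool. The seat is 272×327 mm, 28 mm thick, top at z = 402 mm. It stands on four square legs, each 26×26 mm in cross-section, from z = 0 to the seat underside, each flush with a corner of the seat. Four stretchers, 26 mm wide and 30 mm tall, connect adjacent legs with their undersides at z = 238 mm, each running between the inner faces of the legs it joins and aligned with the legs' outer faces on the other axis.

B is an open storage box with external size 136×519×385 mm and wall thickness 17 mm (the base is also 17 mm thick). The base covers the whole footprint; the four walls stand on the base, with the y-facing walls full-width and the x-facing walls fitting between their inner faces.

The open box is against the stool's +x side, with their −y faces flush.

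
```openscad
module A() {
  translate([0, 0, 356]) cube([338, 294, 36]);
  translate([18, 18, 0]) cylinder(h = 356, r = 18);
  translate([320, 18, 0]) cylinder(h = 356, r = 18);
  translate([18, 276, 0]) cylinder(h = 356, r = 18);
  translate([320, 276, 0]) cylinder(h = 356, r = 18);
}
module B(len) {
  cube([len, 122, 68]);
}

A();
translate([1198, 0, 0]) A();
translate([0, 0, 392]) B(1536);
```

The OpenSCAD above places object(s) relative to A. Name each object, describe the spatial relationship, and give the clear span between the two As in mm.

Second stool starts at x = 1198; first ends at x = 338; clear span = 1198 − 338 = 860 mm.

A is a stool. B is a beam. A beam spans the tops of two stools. The clear span between the two stools is 860 mm.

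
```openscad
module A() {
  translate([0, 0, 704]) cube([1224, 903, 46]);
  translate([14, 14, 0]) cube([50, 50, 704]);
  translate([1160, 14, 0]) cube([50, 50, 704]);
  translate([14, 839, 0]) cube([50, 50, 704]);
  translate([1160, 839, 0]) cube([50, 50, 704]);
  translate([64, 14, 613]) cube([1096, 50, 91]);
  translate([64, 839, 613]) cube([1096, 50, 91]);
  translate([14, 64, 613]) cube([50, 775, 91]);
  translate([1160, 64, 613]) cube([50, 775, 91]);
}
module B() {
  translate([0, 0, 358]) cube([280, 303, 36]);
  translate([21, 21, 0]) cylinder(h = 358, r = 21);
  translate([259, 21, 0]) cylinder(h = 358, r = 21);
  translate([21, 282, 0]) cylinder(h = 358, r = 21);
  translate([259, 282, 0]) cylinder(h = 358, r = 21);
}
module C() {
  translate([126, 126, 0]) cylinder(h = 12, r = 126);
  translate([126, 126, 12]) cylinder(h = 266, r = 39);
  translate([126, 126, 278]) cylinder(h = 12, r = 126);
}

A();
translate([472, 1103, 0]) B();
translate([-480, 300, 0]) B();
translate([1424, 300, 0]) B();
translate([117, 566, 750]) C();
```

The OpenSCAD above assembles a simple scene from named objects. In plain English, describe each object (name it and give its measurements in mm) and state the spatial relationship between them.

A is a table with a 1224×903 mm rectangular top, 46 mm thick, top surface at z = 750 mm, supported by four 50×50 mm square legs, each inset 14 mm from the nearest pair of top edges, running from the floor. Four apron rails, 50 mm thick and 91 mm tall, run between adjacent legs with their top edges flush with the underside of the top and their outer faces flush with the legs' outer faces.

B is a four-legged stool. The seat is a 280×303×36 mm slab whose top surface is at z = 394 mm; four round legs, each 42 mm in diameter, run from the floor (z = 0) to the underside of the seat, each leg's axis is inset half a diameter from the nearest pair of seat edges (so the leg's bounding box is flush with the corner).

C is a spool: two coaxial disc flanges of radius 126 mm and thickness 12 mm, joined by a core cylinder of radius 39 mm and height 266 mm. The lower flange rests on z = 0 and the three cylinders share a vertical axis.

Three stools sit around the table at the +y, −x, +x sides. The spool is on top of the table.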